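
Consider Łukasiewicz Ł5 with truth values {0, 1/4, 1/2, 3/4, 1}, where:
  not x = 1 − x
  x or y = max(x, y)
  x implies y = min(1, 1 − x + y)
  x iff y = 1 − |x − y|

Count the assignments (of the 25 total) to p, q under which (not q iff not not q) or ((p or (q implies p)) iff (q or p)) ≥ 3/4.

15

value 1: 10 assignments (counts)
value 3/4: 5 assignments (counts)
value 1/2: 6 assignments
value 1/4: 2 assignments
value 0: 2 assignments
So 15 of the 25 assignments meet the threshold.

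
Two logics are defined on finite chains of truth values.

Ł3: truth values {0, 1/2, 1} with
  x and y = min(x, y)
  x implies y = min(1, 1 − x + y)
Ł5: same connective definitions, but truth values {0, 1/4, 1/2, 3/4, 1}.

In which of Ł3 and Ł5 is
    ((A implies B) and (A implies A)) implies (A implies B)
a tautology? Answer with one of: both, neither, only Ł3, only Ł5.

In Ł3: every assignment gives 1 — tautology.
In Ł5: every assignment gives 1 — tautology.

both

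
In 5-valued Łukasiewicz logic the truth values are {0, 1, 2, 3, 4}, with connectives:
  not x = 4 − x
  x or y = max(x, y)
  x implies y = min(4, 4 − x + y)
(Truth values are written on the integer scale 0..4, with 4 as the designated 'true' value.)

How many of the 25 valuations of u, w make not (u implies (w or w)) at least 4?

value 4: 1 assignment (counts)
value 3: 2 assignments
value 2: 3 assignments
value 1: 4 assignments
value 0: 15 assignments
So 1 of the 25 assignments meets the threshold.

1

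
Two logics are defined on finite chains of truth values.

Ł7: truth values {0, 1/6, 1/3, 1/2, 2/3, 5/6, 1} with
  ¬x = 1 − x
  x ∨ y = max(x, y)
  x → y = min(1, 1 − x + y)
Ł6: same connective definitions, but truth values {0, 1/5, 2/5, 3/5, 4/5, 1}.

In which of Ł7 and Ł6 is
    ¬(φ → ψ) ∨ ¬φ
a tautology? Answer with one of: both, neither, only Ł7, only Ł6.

In Ł7: at φ = 1/6, ψ = 0 the value is 5/6 — not a tautology.
In Ł6: at φ = 1/5, ψ = 0 the value is 4/5 — not a tautology.

neither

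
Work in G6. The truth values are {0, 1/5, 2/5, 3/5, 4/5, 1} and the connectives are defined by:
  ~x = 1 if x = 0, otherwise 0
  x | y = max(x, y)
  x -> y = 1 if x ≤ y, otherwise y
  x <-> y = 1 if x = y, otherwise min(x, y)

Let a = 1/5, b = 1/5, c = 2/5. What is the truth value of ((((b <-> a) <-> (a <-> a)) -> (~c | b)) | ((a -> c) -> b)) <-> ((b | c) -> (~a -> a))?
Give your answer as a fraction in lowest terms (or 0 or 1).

b <-> a = 1/5 <-> 1/5 = 1
a <-> a = 1/5 <-> 1/5 = 1
(b <-> a) <-> (a <-> a) = 1 <-> 1 = 1
~c = ~2/5 = 0
~c | b = 0 | 1/5 = 1/5
((b <-> a) <-> (a <-> a)) -> (~c | b) = 1 -> 1/5 = 1/5
a -> c = 1/5 -> 2/5 = 1
(a -> c) -> b = 1 -> 1/5 = 1/5
(((b <-> a) <-> (a <-> a)) -> (~c | b)) | ((a -> c) -> b) = 1/5 | 1/5 = 1/5
b | c = 1/5 | 2/5 = 2/5
~a = ~1/5 = 0
~a -> a = 0 -> 1/5 = 1
(b | c) -> (~a -> a) = 2/5 -> 1 = 1
((((b <-> a) <-> (a <-> a)) -> (~c | b)) | ((a -> c) -> b)) <-> ((b | c) -> (~a -> a)) = 1/5 <-> 1 = 1/5

1/5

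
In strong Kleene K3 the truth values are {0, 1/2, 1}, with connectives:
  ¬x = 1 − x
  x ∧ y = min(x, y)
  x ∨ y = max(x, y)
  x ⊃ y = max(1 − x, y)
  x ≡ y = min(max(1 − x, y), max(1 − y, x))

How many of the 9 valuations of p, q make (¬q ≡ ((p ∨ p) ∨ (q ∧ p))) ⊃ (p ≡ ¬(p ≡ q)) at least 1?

3

p = 0, q = 0 ↦ 1  ≥
p = 0, q = 1/2 ↦ 1/2  <
p = 0, q = 1 ↦ 0  <
p = 1/2, q = 0 ↦ 1/2  <
p = 1/2, q = 1/2 ↦ 1/2  <
p = 1/2, q = 1 ↦ 1/2  <
p = 1, q = 0 ↦ 1  ≥
p = 1, q = 1/2 ↦ 1/2  <
p = 1, q = 1 ↦ 1  ≥
So 3 of the 9 assignments meet the threshold.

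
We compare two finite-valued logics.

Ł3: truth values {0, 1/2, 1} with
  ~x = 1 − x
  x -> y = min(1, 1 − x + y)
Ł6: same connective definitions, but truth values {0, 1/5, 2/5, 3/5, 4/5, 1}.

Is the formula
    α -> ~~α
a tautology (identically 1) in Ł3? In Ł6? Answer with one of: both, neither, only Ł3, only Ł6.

both

In Ł3: every assignment gives 1 — tautology.
In Ł6: every assignment gives 1 — tautology.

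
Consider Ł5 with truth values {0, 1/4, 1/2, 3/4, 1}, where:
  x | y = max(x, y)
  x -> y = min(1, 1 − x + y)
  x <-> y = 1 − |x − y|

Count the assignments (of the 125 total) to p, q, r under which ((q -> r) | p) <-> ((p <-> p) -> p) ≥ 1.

45

value 1: 45 assignments (counts)
value 3/4: 24 assignments
value 1/2: 22 assignments
value 1/4: 19 assignments
value 0: 15 assignments
So 45 of the 125 assignments meet the threshold.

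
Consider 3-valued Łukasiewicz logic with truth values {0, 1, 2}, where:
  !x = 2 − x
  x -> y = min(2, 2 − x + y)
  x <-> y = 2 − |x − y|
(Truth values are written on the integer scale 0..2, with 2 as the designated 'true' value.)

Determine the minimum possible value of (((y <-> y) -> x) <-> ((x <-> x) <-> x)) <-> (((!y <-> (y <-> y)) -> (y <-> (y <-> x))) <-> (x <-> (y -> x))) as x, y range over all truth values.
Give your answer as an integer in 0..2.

1

Take x = 0, y = 1:
y <-> y = 1 <-> 1 = 2
(y <-> y) -> x = 2 -> 0 = 0
x <-> x = 0 <-> 0 = 2
(x <-> x) <-> x = 2 <-> 0 = 0
((y <-> y) -> x) <-> ((x <-> x) <-> x) = 0 <-> 0 = 2
!y = !1 = 1
y <-> y = 1 <-> 1 = 2
!y <-> (y <-> y) = 1 <-> 2 = 1
y <-> x = 1 <-> 0 = 1
y <-> (y <-> x) = 1 <-> 1 = 2
(!y <-> (y <-> y)) -> (y <-> (y <-> x)) = 1 -> 2 = 2
y -> x = 1 -> 0 = 1
x <-> (y -> x) = 0 <-> 1 = 1
((!y <-> (y <-> y)) -> (y <-> (y <-> x))) <-> (x <-> (y -> x)) = 2 <-> 1 = 1
(((y <-> y) -> x) <-> ((x <-> x) <-> x)) <-> (((!y <-> (y <-> y)) -> (y <-> (y <-> x))) <-> (x <-> (y -> x))) = 2 <-> 1 = 1
No assignment yields a value below 1, so this is the minimum.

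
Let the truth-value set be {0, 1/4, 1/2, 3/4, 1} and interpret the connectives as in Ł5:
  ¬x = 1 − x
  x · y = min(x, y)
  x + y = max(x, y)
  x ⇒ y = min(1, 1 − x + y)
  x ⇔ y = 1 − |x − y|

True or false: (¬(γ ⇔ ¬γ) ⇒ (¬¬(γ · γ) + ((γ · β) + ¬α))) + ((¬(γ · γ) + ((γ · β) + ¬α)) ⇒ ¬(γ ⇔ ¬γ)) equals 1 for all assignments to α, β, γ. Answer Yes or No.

Counterexample: take α = 3/4, β = 0, γ = 1/4.
¬γ = ¬1/4 = 3/4
γ ⇔ ¬γ = 1/4 ⇔ 3/4 = 1/2
¬(γ ⇔ ¬γ) = ¬1/2 = 1/2
γ · γ = 1/4 · 1/4 = 1/4
¬(γ · γ) = ¬1/4 = 3/4
¬¬(γ · γ) = ¬3/4 = 1/4
γ · β = 1/4 · 0 = 0
¬α = ¬3/4 = 1/4
(γ · β) + ¬α = 0 + 1/4 = 1/4
¬¬(γ · γ) + ((γ · β) + ¬α) = 1/4 + 1/4 = 1/4
¬(γ ⇔ ¬γ) ⇒ (¬¬(γ · γ) + ((γ · β) + ¬α)) = 1/2 ⇒ 1/4 = 3/4
γ · γ = 1/4 · 1/4 = 1/4
¬(γ · γ) = ¬1/4 = 3/4
γ · β = 1/4 · 0 = 0
¬α = ¬3/4 = 1/4
(γ · β) + ¬α = 0 + 1/4 = 1/4
¬(γ · γ) + ((γ · β) + ¬α) = 3/4 + 1/4 = 3/4
¬γ = ¬1/4 = 3/4
γ ⇔ ¬γ = 1/4 ⇔ 3/4 = 1/2
¬(γ ⇔ ¬γ) = ¬1/2 = 1/2
(¬(γ · γ) + ((γ · β) + ¬α)) ⇒ ¬(γ ⇔ ¬γ) = 3/4 ⇒ 1/2 = 3/4
(¬(γ ⇔ ¬γ) ⇒ (¬¬(γ · γ) + ((γ · β) + ¬α))) + ((¬(γ · γ) + ((γ · β) + ¬α)) ⇒ ¬(γ ⇔ ¬γ)) = 3/4 + 3/4 = 3/4
This gives 3/4 ≠ 1.

No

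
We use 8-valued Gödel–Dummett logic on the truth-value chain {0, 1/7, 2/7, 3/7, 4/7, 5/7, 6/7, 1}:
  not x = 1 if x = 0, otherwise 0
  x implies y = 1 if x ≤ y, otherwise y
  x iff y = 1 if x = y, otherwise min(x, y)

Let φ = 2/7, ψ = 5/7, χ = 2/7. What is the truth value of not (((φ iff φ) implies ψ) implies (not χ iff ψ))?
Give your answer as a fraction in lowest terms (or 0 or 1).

φ iff φ = 2/7 iff 2/7 = 1
(φ iff φ) implies ψ = 1 implies 5/7 = 5/7
not χ = not 2/7 = 0
not χ iff ψ = 0 iff 5/7 = 0
((φ iff φ) implies ψ) implies (not χ iff ψ) = 5/7 implies 0 = 0
not (((φ iff φ) implies ψ) implies (not χ iff ψ)) = not 0 = 1

1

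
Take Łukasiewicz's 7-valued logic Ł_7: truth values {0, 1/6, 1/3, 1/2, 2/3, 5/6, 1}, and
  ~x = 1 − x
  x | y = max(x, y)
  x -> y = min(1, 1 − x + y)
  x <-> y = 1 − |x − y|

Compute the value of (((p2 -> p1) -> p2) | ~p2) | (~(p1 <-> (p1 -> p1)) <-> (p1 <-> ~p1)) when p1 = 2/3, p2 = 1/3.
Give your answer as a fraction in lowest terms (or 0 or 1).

2/3

p2 -> p1 = 1/3 -> 2/3 = 1
(p2 -> p1) -> p2 = 1 -> 1/3 = 1/3
~p2 = ~1/3 = 2/3
((p2 -> p1) -> p2) | ~p2 = 1/3 | 2/3 = 2/3
p1 -> p1 = 2/3 -> 2/3 = 1
p1 <-> (p1 -> p1) = 2/3 <-> 1 = 2/3
~(p1 <-> (p1 -> p1)) = ~2/3 = 1/3
~p1 = ~2/3 = 1/3
p1 <-> ~p1 = 2/3 <-> 1/3 = 2/3
~(p1 <-> (p1 -> p1)) <-> (p1 <-> ~p1) = 1/3 <-> 2/3 = 2/3
(((p2 -> p1) -> p2) | ~p2) | (~(p1 <-> (p1 -> p1)) <-> (p1 <-> ~p1)) = 2/3 | 2/3 = 2/3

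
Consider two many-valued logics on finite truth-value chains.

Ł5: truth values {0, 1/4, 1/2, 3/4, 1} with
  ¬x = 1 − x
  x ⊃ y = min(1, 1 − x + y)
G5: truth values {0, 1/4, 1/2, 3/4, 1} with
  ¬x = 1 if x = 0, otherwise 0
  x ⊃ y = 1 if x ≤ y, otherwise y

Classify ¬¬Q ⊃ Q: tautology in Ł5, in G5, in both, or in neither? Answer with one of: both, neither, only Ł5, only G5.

only Ł5

In Ł5: every assignment gives 1 — tautology.
In G5: at Q = 1/4 the value is 1/4 — not a tautology.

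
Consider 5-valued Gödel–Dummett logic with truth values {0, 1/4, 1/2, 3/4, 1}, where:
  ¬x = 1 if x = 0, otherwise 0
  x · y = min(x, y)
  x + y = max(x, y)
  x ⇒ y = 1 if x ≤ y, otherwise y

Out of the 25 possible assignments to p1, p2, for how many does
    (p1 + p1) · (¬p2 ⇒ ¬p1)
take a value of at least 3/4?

value 1: 4 assignments (counts)
value 3/4: 4 assignments (counts)
value 1/2: 4 assignments
value 1/4: 4 assignments
value 0: 9 assignments
So 8 of the 25 assignments meet the threshold.

8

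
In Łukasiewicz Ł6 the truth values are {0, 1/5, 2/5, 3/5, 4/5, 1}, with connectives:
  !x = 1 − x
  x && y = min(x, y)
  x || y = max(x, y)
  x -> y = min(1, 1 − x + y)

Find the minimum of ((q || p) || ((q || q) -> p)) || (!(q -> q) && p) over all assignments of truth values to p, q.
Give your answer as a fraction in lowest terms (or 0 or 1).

Take p = 0, q = 2/5:
q || p = 2/5 || 0 = 2/5
q || q = 2/5 || 2/5 = 2/5
(q || q) -> p = 2/5 -> 0 = 3/5
(q || p) || ((q || q) -> p) = 2/5 || 3/5 = 3/5
q -> q = 2/5 -> 2/5 = 1
!(q -> q) = !1 = 0
!(q -> q) && p = 0 && 0 = 0
((q || p) || ((q || q) -> p)) || (!(q -> q) && p) = 3/5 || 0 = 3/5
No assignment yields a value below 3/5, so this is the minimum.

3/5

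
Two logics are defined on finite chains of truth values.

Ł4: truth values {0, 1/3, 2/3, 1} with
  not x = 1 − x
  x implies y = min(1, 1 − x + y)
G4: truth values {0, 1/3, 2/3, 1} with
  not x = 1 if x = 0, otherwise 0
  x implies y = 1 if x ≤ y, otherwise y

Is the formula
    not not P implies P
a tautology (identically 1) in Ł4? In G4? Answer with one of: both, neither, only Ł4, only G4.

only Ł4

In Ł4: every assignment gives 1 — tautology.
In G4: at P = 1/3 the value is 1/3 — not a tautology.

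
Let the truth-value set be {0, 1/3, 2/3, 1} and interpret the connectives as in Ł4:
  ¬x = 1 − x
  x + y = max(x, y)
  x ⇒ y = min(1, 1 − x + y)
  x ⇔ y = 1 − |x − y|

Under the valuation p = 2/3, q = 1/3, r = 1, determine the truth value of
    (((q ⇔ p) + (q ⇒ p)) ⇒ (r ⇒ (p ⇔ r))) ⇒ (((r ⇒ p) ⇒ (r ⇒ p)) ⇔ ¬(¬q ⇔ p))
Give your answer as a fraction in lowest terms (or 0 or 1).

1/3

q ⇔ p = 1/3 ⇔ 2/3 = 2/3
q ⇒ p = 1/3 ⇒ 2/3 = 1
(q ⇔ p) + (q ⇒ p) = 2/3 + 1 = 1
p ⇔ r = 2/3 ⇔ 1 = 2/3
r ⇒ (p ⇔ r) = 1 ⇒ 2/3 = 2/3
((q ⇔ p) + (q ⇒ p)) ⇒ (r ⇒ (p ⇔ r)) = 1 ⇒ 2/3 = 2/3
r ⇒ p = 1 ⇒ 2/3 = 2/3
r ⇒ p = 1 ⇒ 2/3 = 2/3
(r ⇒ p) ⇒ (r ⇒ p) = 2/3 ⇒ 2/3 = 1
¬q = ¬1/3 = 2/3
¬q ⇔ p = 2/3 ⇔ 2/3 = 1
¬(¬q ⇔ p) = ¬1 = 0
((r ⇒ p) ⇒ (r ⇒ p)) ⇔ ¬(¬q ⇔ p) = 1 ⇔ 0 = 0
(((q ⇔ p) + (q ⇒ p)) ⇒ (r ⇒ (p ⇔ r))) ⇒ (((r ⇒ p) ⇒ (r ⇒ p)) ⇔ ¬(¬q ⇔ p)) = 2/3 ⇒ 0 = 1/3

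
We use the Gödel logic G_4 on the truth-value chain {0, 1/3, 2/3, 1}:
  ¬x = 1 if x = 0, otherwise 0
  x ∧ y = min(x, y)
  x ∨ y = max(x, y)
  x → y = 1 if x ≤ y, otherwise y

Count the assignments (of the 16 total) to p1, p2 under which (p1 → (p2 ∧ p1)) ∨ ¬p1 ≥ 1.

p1 = 0, p2 = 0 ↦ 1  ≥
p1 = 0, p2 = 1/3 ↦ 1  ≥
p1 = 0, p2 = 2/3 ↦ 1  ≥
p1 = 0, p2 = 1 ↦ 1  ≥
p1 = 1/3, p2 = 0 ↦ 0  <
p1 = 1/3, p2 = 1/3 ↦ 1  ≥
p1 = 1/3, p2 = 2/3 ↦ 1  ≥
p1 = 1/3, p2 = 1 ↦ 1  ≥
p1 = 2/3, p2 = 0 ↦ 0  <
p1 = 2/3, p2 = 1/3 ↦ 1/3  <
p1 = 2/3, p2 = 2/3 ↦ 1  ≥
p1 = 2/3, p2 = 1 ↦ 1  ≥
p1 = 1, p2 = 0 ↦ 0  <
p1 = 1, p2 = 1/3 ↦ 1/3  <
p1 = 1, p2 = 2/3 ↦ 2/3  <
p1 = 1, p2 = 1 ↦ 1  ≥
So 10 of the 16 assignments meet the threshold.

10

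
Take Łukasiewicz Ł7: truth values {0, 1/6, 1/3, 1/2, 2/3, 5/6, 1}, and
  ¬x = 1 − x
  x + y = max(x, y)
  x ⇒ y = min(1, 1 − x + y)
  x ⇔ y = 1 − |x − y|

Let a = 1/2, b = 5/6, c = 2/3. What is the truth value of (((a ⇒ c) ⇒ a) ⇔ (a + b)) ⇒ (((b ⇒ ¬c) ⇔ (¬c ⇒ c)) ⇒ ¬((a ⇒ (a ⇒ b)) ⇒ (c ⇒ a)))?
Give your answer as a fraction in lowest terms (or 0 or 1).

a ⇒ c = 1/2 ⇒ 2/3 = 1
(a ⇒ c) ⇒ a = 1 ⇒ 1/2 = 1/2
a + b = 1/2 + 5/6 = 5/6
((a ⇒ c) ⇒ a) ⇔ (a + b) = 1/2 ⇔ 5/6 = 2/3
¬c = ¬2/3 = 1/3
b ⇒ ¬c = 5/6 ⇒ 1/3 = 1/2
¬c = ¬2/3 = 1/3
¬c ⇒ c = 1/3 ⇒ 2/3 = 1
(b ⇒ ¬c) ⇔ (¬c ⇒ c) = 1/2 ⇔ 1 = 1/2
a ⇒ b = 1/2 ⇒ 5/6 = 1
a ⇒ (a ⇒ b) = 1/2 ⇒ 1 = 1
c ⇒ a = 2/3 ⇒ 1/2 = 5/6
(a ⇒ (a ⇒ b)) ⇒ (c ⇒ a) = 1 ⇒ 5/6 = 5/6
¬((a ⇒ (a ⇒ b)) ⇒ (c ⇒ a)) = ¬5/6 = 1/6
((b ⇒ ¬c) ⇔ (¬c ⇒ c)) ⇒ ¬((a ⇒ (a ⇒ b)) ⇒ (c ⇒ a)) = 1/2 ⇒ 1/6 = 2/3
(((a ⇒ c) ⇒ a) ⇔ (a + b)) ⇒ (((b ⇒ ¬c) ⇔ (¬c ⇒ c)) ⇒ ¬((a ⇒ (a ⇒ b)) ⇒ (c ⇒ a))) = 2/3 ⇒ 2/3 = 1

1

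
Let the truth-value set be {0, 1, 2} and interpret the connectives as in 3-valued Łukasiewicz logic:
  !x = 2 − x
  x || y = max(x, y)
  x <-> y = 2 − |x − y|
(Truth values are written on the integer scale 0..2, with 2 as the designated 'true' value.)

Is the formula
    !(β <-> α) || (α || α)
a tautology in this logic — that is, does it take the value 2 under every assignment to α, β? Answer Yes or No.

No

Counterexample: take α = 0, β = 0.
β <-> α = 0 <-> 0 = 2
!(β <-> α) = !2 = 0
α || α = 0 || 0 = 0
!(β <-> α) || (α || α) = 0 || 0 = 0
This gives 0 ≠ 2.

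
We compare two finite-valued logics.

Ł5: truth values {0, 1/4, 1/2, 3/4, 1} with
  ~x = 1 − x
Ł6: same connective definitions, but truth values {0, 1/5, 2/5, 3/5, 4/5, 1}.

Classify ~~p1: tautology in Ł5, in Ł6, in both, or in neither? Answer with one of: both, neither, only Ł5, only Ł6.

neither

In Ł5: at p1 = 0 the value is 0 — not a tautology.
In Ł6: at p1 = 0 the value is 0 — not a tautology.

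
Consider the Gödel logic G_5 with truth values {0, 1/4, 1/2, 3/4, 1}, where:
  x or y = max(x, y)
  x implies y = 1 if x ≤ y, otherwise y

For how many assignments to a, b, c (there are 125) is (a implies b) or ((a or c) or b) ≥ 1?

value 1: 101 assignments (counts)
value 3/4: 15 assignments
value 1/2: 7 assignments
value 1/4: 2 assignments
So 101 of the 125 assignments meet the threshold.

101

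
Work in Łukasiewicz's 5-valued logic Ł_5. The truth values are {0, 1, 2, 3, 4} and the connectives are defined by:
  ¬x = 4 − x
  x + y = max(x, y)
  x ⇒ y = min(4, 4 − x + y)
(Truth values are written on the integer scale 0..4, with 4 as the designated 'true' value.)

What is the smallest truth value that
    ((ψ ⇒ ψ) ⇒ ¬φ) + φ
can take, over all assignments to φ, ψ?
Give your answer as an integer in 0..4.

Take φ = 2, ψ = 0:
ψ ⇒ ψ = 0 ⇒ 0 = 4
¬φ = ¬2 = 2
(ψ ⇒ ψ) ⇒ ¬φ = 4 ⇒ 2 = 2
((ψ ⇒ ψ) ⇒ ¬φ) + φ = 2 + 2 = 2
No assignment yields a value below 2, so this is the minimum.

2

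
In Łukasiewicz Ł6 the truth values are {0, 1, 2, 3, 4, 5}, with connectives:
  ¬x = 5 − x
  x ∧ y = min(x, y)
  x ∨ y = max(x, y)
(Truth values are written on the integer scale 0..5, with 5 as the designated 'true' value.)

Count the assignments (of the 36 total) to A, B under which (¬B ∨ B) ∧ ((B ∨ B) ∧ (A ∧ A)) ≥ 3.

value 5: 1 assignment (counts)
value 4: 3 assignments (counts)
value 3: 5 assignments (counts)
value 2: 7 assignments
value 1: 9 assignments
value 0: 11 assignments
So 9 of the 36 assignments meet the threshold.

9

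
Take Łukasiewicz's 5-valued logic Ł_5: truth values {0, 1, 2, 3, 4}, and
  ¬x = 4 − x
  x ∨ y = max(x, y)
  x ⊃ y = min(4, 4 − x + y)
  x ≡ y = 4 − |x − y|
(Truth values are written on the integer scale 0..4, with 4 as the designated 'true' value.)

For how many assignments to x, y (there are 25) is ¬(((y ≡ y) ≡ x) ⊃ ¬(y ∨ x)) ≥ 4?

5

value 4: 5 assignments (counts)
value 3: 1 assignment
value 2: 5 assignments
value 1: 2 assignments
value 0: 12 assignments
So 5 of the 25 assignments meet the threshold.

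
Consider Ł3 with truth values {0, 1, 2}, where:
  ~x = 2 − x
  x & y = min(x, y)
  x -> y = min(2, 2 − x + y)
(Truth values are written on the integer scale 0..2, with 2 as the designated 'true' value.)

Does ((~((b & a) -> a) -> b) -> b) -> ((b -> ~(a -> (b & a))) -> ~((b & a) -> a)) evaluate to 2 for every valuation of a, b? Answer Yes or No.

Counterexample: take a = 2, b = 1.
b & a = 1 & 2 = 1
(b & a) -> a = 1 -> 2 = 2
~((b & a) -> a) = ~2 = 0
~((b & a) -> a) -> b = 0 -> 1 = 2
(~((b & a) -> a) -> b) -> b = 2 -> 1 = 1
b & a = 1 & 2 = 1
a -> (b & a) = 2 -> 1 = 1
~(a -> (b & a)) = ~1 = 1
b -> ~(a -> (b & a)) = 1 -> 1 = 2
b & a = 1 & 2 = 1
(b & a) -> a = 1 -> 2 = 2
~((b & a) -> a) = ~2 = 0
(b -> ~(a -> (b & a))) -> ~((b & a) -> a) = 2 -> 0 = 0
((~((b & a) -> a) -> b) -> b) -> ((b -> ~(a -> (b & a))) -> ~((b & a) -> a)) = 1 -> 0 = 1
This gives 1 ≠ 2.

No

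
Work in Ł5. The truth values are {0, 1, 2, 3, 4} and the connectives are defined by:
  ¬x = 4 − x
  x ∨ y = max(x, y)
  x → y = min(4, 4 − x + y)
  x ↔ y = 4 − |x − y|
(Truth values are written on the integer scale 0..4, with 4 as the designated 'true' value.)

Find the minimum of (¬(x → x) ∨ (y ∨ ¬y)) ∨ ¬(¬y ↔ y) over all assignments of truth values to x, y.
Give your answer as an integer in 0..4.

Take x = 0, y = 2:
x → x = 0 → 0 = 4
¬(x → x) = ¬4 = 0
¬y = ¬2 = 2
y ∨ ¬y = 2 ∨ 2 = 2
¬(x → x) ∨ (y ∨ ¬y) = 0 ∨ 2 = 2
¬y = ¬2 = 2
¬y ↔ y = 2 ↔ 2 = 4
¬(¬y ↔ y) = ¬4 = 0
(¬(x → x) ∨ (y ∨ ¬y)) ∨ ¬(¬y ↔ y) = 2 ∨ 0 = 2
No assignment yields a value below 2, so this is the minimum.

2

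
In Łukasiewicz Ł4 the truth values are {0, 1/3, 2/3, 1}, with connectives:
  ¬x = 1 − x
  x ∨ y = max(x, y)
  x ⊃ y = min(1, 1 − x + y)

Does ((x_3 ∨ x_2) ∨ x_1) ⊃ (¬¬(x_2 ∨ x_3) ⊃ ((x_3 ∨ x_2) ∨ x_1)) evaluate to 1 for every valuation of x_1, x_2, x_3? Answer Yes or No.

Yes

At x_1 = 0, x_2 = 1, x_3 = 1/3, for instance:
x_3 ∨ x_2 = 1/3 ∨ 1 = 1
(x_3 ∨ x_2) ∨ x_1 = 1 ∨ 0 = 1
x_2 ∨ x_3 = 1 ∨ 1/3 = 1
¬(x_2 ∨ x_3) = ¬1 = 0
¬¬(x_2 ∨ x_3) = ¬0 = 1
¬¬(x_2 ∨ x_3) ⊃ ((x_3 ∨ x_2) ∨ x_1) = 1 ⊃ 1 = 1
((x_3 ∨ x_2) ∨ x_1) ⊃ (¬¬(x_2 ∨ x_3) ⊃ ((x_3 ∨ x_2) ∨ x_1)) = 1 ⊃ 1 = 1
and checking the remaining 63 assignments likewise gives ≥ 1 in every case.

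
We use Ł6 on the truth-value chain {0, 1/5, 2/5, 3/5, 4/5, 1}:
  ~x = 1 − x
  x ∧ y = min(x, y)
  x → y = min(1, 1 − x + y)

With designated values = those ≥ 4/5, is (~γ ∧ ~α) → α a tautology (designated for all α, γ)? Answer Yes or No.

Counterexample: take α = 0, γ = 0.
~γ = ~0 = 1
~α = ~0 = 1
~γ ∧ ~α = 1 ∧ 1 = 1
(~γ ∧ ~α) → α = 1 → 0 = 0
This gives 0, which is below 4/5.

No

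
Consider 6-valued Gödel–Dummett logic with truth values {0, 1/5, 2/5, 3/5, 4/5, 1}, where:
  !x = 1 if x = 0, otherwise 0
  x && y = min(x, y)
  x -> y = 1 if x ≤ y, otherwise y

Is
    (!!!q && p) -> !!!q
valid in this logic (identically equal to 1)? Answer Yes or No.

At p = 0, q = 4/5, for instance:
!q = !4/5 = 0
!!q = !0 = 1
!!!q = !1 = 0
!!!q && p = 0 && 0 = 0
(!!!q && p) -> !!!q = 0 -> 0 = 1
and checking the remaining 35 assignments likewise gives ≥ 1 in every case.

Yes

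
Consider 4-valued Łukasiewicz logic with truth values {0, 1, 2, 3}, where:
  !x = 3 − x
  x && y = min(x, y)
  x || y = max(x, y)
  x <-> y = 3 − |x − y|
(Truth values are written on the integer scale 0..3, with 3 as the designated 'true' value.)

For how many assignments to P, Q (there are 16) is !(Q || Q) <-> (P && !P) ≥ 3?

P = 0, Q = 0 ↦ 0  <
P = 0, Q = 1 ↦ 1  <
P = 0, Q = 2 ↦ 2  <
P = 0, Q = 3 ↦ 3  ≥
P = 1, Q = 0 ↦ 1  <
P = 1, Q = 1 ↦ 2  <
P = 1, Q = 2 ↦ 3  ≥
P = 1, Q = 3 ↦ 2  <
P = 2, Q = 0 ↦ 1  <
P = 2, Q = 1 ↦ 2  <
P = 2, Q = 2 ↦ 3  ≥
P = 2, Q = 3 ↦ 2  <
P = 3, Q = 0 ↦ 0  <
P = 3, Q = 1 ↦ 1  <
P = 3, Q = 2 ↦ 2  <
P = 3, Q = 3 ↦ 3  ≥
So 4 of the 16 assignments meet the threshold.

4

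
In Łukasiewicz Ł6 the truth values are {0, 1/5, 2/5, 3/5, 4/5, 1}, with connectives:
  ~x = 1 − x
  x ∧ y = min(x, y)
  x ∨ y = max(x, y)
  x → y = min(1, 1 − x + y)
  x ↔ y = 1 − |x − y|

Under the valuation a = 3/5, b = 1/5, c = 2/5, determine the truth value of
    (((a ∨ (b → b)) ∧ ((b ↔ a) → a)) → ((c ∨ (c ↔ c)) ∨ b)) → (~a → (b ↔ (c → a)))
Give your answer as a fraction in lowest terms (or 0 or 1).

4/5

b → b = 1/5 → 1/5 = 1
a ∨ (b → b) = 3/5 ∨ 1 = 1
b ↔ a = 1/5 ↔ 3/5 = 3/5
(b ↔ a) → a = 3/5 → 3/5 = 1
(a ∨ (b → b)) ∧ ((b ↔ a) → a) = 1 ∧ 1 = 1
c ↔ c = 2/5 ↔ 2/5 = 1
c ∨ (c ↔ c) = 2/5 ∨ 1 = 1
(c ∨ (c ↔ c)) ∨ b = 1 ∨ 1/5 = 1
((a ∨ (b → b)) ∧ ((b ↔ a) → a)) → ((c ∨ (c ↔ c)) ∨ b) = 1 → 1 = 1
~a = ~3/5 = 2/5
c → a = 2/5 → 3/5 = 1
b ↔ (c → a) = 1/5 ↔ 1 = 1/5
~a → (b ↔ (c → a)) = 2/5 → 1/5 = 4/5
(((a ∨ (b → b)) ∧ ((b ↔ a) → a)) → ((c ∨ (c ↔ c)) ∨ b)) → (~a → (b ↔ (c → a))) = 1 → 4/5 = 4/5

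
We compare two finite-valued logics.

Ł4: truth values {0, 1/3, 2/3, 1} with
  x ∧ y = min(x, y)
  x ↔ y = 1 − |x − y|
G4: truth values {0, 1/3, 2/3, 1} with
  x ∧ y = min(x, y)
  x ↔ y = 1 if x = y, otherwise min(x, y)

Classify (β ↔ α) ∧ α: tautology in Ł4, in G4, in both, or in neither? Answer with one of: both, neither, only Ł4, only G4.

neither

In Ł4: at α = 0, β = 0 the value is 0 — not a tautology.
In G4: at α = 0, β = 0 the value is 0 — not a tautology.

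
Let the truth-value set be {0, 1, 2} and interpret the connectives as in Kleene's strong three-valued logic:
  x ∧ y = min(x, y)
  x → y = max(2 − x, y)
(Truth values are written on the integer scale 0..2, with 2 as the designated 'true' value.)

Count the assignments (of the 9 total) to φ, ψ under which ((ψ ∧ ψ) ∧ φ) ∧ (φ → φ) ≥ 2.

1

φ = 0, ψ = 0 ↦ 0  <
φ = 0, ψ = 1 ↦ 0  <
φ = 0, ψ = 2 ↦ 0  <
φ = 1, ψ = 0 ↦ 0  <
φ = 1, ψ = 1 ↦ 1  <
φ = 1, ψ = 2 ↦ 1  <
φ = 2, ψ = 0 ↦ 0  <
φ = 2, ψ = 1 ↦ 1  <
φ = 2, ψ = 2 ↦ 2  ≥
So 1 of the 9 assignments meets the threshold.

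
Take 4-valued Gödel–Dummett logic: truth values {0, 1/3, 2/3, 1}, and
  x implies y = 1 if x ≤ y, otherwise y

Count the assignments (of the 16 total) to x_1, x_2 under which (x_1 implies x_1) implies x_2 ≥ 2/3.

x_1 = 0, x_2 = 0 ↦ 0  <
x_1 = 0, x_2 = 1/3 ↦ 1/3  <
x_1 = 0, x_2 = 2/3 ↦ 2/3  ≥
x_1 = 0, x_2 = 1 ↦ 1  ≥
x_1 = 1/3, x_2 = 0 ↦ 0  <
x_1 = 1/3, x_2 = 1/3 ↦ 1/3  <
x_1 = 1/3, x_2 = 2/3 ↦ 2/3  ≥
x_1 = 1/3, x_2 = 1 ↦ 1  ≥
x_1 = 2/3, x_2 = 0 ↦ 0  <
x_1 = 2/3, x_2 = 1/3 ↦ 1/3  <
x_1 = 2/3, x_2 = 2/3 ↦ 2/3  ≥
x_1 = 2/3, x_2 = 1 ↦ 1  ≥
x_1 = 1, x_2 = 0 ↦ 0  <
x_1 = 1, x_2 = 1/3 ↦ 1/3  <
x_1 = 1, x_2 = 2/3 ↦ 2/3  ≥
x_1 = 1, x_2 = 1 ↦ 1  ≥
So 8 of the 16 assignments meet the threshold.

8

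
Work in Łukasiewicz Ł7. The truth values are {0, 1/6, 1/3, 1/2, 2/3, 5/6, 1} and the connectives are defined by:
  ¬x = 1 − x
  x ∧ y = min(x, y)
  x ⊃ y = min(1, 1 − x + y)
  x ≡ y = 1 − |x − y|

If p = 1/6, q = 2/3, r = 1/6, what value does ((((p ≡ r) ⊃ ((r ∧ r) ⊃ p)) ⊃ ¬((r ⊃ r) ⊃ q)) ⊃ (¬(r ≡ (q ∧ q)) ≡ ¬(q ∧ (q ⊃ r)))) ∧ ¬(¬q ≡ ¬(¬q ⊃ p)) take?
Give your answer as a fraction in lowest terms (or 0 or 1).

p ≡ r = 1/6 ≡ 1/6 = 1
r ∧ r = 1/6 ∧ 1/6 = 1/6
(r ∧ r) ⊃ p = 1/6 ⊃ 1/6 = 1
(p ≡ r) ⊃ ((r ∧ r) ⊃ p) = 1 ⊃ 1 = 1
r ⊃ r = 1/6 ⊃ 1/6 = 1
(r ⊃ r) ⊃ q = 1 ⊃ 2/3 = 2/3
¬((r ⊃ r) ⊃ q) = ¬2/3 = 1/3
((p ≡ r) ⊃ ((r ∧ r) ⊃ p)) ⊃ ¬((r ⊃ r) ⊃ q) = 1 ⊃ 1/3 = 1/3
q ∧ q = 2/3 ∧ 2/3 = 2/3
r ≡ (q ∧ q) = 1/6 ≡ 2/3 = 1/2
¬(r ≡ (q ∧ q)) = ¬1/2 = 1/2
q ⊃ r = 2/3 ⊃ 1/6 = 1/2
q ∧ (q ⊃ r) = 2/3 ∧ 1/2 = 1/2
¬(q ∧ (q ⊃ r)) = ¬1/2 = 1/2
¬(r ≡ (q ∧ q)) ≡ ¬(q ∧ (q ⊃ r)) = 1/2 ≡ 1/2 = 1
(((p ≡ r) ⊃ ((r ∧ r) ⊃ p)) ⊃ ¬((r ⊃ r) ⊃ q)) ⊃ (¬(r ≡ (q ∧ q)) ≡ ¬(q ∧ (q ⊃ r))) = 1/3 ⊃ 1 = 1
¬q = ¬2/3 = 1/3
¬q = ¬2/3 = 1/3
¬q ⊃ p = 1/3 ⊃ 1/6 = 5/6
¬(¬q ⊃ p) = ¬5/6 = 1/6
¬q ≡ ¬(¬q ⊃ p) = 1/3 ≡ 1/6 = 5/6
¬(¬q ≡ ¬(¬q ⊃ p)) = ¬5/6 = 1/6
((((p ≡ r) ⊃ ((r ∧ r) ⊃ p)) ⊃ ¬((r ⊃ r) ⊃ q)) ⊃ (¬(r ≡ (q ∧ q)) ≡ ¬(q ∧ (q ⊃ r)))) ∧ ¬(¬q ≡ ¬(¬q ⊃ p)) = 1 ∧ 1/6 = 1/6

1/6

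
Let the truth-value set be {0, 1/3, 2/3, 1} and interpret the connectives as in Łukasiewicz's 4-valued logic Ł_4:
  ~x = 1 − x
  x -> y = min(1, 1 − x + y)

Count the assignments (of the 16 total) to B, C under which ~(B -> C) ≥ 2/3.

B = 0, C = 0 ↦ 0  <
B = 0, C = 1/3 ↦ 0  <
B = 0, C = 2/3 ↦ 0  <
B = 0, C = 1 ↦ 0  <
B = 1/3, C = 0 ↦ 1/3  <
B = 1/3, C = 1/3 ↦ 0  <
B = 1/3, C = 2/3 ↦ 0  <
B = 1/3, C = 1 ↦ 0  <
B = 2/3, C = 0 ↦ 2/3  ≥
B = 2/3, C = 1/3 ↦ 1/3  <
B = 2/3, C = 2/3 ↦ 0  <
B = 2/3, C = 1 ↦ 0  <
B = 1, C = 0 ↦ 1  ≥
B = 1, C = 1/3 ↦ 2/3  ≥
B = 1, C = 2/3 ↦ 1/3  <
B = 1, C = 1 ↦ 0  <
So 3 of the 16 assignments meet the threshold.

3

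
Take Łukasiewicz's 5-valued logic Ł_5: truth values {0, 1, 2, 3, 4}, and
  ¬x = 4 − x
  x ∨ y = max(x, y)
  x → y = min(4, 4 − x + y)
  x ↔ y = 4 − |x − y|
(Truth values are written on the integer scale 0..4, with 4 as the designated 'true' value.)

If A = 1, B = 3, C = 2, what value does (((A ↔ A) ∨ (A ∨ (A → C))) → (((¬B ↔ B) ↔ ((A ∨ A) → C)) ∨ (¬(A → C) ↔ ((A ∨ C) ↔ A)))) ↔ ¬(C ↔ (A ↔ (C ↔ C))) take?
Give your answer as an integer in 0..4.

3

A ↔ A = 1 ↔ 1 = 4
A → C = 1 → 2 = 4
A ∨ (A → C) = 1 ∨ 4 = 4
(A ↔ A) ∨ (A ∨ (A → C)) = 4 ∨ 4 = 4
¬B = ¬3 = 1
¬B ↔ B = 1 ↔ 3 = 2
A ∨ A = 1 ∨ 1 = 1
(A ∨ A) → C = 1 → 2 = 4
(¬B ↔ B) ↔ ((A ∨ A) → C) = 2 ↔ 4 = 2
A → C = 1 → 2 = 4
¬(A → C) = ¬4 = 0
A ∨ C = 1 ∨ 2 = 2
(A ∨ C) ↔ A = 2 ↔ 1 = 3
¬(A → C) ↔ ((A ∨ C) ↔ A) = 0 ↔ 3 = 1
((¬B ↔ B) ↔ ((A ∨ A) → C)) ∨ (¬(A → C) ↔ ((A ∨ C) ↔ A)) = 2 ∨ 1 = 2
((A ↔ A) ∨ (A ∨ (A → C))) → (((¬B ↔ B) ↔ ((A ∨ A) → C)) ∨ (¬(A → C) ↔ ((A ∨ C) ↔ A))) = 4 → 2 = 2
C ↔ C = 2 ↔ 2 = 4
A ↔ (C ↔ C) = 1 ↔ 4 = 1
C ↔ (A ↔ (C ↔ C)) = 2 ↔ 1 = 3
¬(C ↔ (A ↔ (C ↔ C))) = ¬3 = 1
(((A ↔ A) ∨ (A ∨ (A → C))) → (((¬B ↔ B) ↔ ((A ∨ A) → C)) ∨ (¬(A → C) ↔ ((A ∨ C) ↔ A)))) ↔ ¬(C ↔ (A ↔ (C ↔ C))) = 2 ↔ 1 = 3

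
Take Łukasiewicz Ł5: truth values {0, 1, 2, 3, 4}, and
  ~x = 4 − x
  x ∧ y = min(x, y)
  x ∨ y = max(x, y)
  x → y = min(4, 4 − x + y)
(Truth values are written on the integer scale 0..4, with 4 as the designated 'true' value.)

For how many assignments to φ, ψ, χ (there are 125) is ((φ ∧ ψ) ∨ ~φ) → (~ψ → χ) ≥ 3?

115

value 4: 105 assignments (counts)
value 3: 10 assignments (counts)
value 2: 6 assignments
value 1: 3 assignments
value 0: 1 assignment
So 115 of the 125 assignments meet the threshold.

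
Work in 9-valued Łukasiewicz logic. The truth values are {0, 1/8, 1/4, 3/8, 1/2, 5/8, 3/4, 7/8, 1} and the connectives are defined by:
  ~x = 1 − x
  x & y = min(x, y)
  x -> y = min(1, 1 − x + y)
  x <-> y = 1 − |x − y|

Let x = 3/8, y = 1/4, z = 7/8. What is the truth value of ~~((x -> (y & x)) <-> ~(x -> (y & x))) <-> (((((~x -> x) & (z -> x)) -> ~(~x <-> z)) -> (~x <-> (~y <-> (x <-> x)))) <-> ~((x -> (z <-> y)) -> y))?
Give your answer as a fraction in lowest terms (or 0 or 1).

y & x = 1/4 & 3/8 = 1/4
x -> (y & x) = 3/8 -> 1/4 = 7/8
y & x = 1/4 & 3/8 = 1/4
x -> (y & x) = 3/8 -> 1/4 = 7/8
~(x -> (y & x)) = ~7/8 = 1/8
(x -> (y & x)) <-> ~(x -> (y & x)) = 7/8 <-> 1/8 = 1/4
~((x -> (y & x)) <-> ~(x -> (y & x))) = ~1/4 = 3/4
~~((x -> (y & x)) <-> ~(x -> (y & x))) = ~3/4 = 1/4
~x = ~3/8 = 5/8
~x -> x = 5/8 -> 3/8 = 3/4
z -> x = 7/8 -> 3/8 = 1/2
(~x -> x) & (z -> x) = 3/4 & 1/2 = 1/2
~x = ~3/8 = 5/8
~x <-> z = 5/8 <-> 7/8 = 3/4
~(~x <-> z) = ~3/4 = 1/4
((~x -> x) & (z -> x)) -> ~(~x <-> z) = 1/2 -> 1/4 = 3/4
~x = ~3/8 = 5/8
~y = ~1/4 = 3/4
x <-> x = 3/8 <-> 3/8 = 1
~y <-> (x <-> x) = 3/4 <-> 1 = 3/4
~x <-> (~y <-> (x <-> x)) = 5/8 <-> 3/4 = 7/8
(((~x -> x) & (z -> x)) -> ~(~x <-> z)) -> (~x <-> (~y <-> (x <-> x))) = 3/4 -> 7/8 = 1
z <-> y = 7/8 <-> 1/4 = 3/8
x -> (z <-> y) = 3/8 -> 3/8 = 1
(x -> (z <-> y)) -> y = 1 -> 1/4 = 1/4
~((x -> (z <-> y)) -> y) = ~1/4 = 3/4
((((~x -> x) & (z -> x)) -> ~(~x <-> z)) -> (~x <-> (~y <-> (x <-> x)))) <-> ~((x -> (z <-> y)) -> y) = 1 <-> 3/4 = 3/4
~~((x -> (y & x)) <-> ~(x -> (y & x))) <-> (((((~x -> x) & (z -> x)) -> ~(~x <-> z)) -> (~x <-> (~y <-> (x <-> x)))) <-> ~((x -> (z <-> y)) -> y)) = 1/4 <-> 3/4 = 1/2

1/2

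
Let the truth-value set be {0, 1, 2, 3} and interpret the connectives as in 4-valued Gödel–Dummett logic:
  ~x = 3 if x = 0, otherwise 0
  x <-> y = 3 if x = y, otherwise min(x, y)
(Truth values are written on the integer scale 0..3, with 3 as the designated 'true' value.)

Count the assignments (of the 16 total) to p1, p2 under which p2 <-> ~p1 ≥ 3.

p1 = 0, p2 = 0 ↦ 0  <
p1 = 0, p2 = 1 ↦ 1  <
p1 = 0, p2 = 2 ↦ 2  <
p1 = 0, p2 = 3 ↦ 3  ≥
p1 = 1, p2 = 0 ↦ 3  ≥
p1 = 1, p2 = 1 ↦ 0  <
p1 = 1, p2 = 2 ↦ 0  <
p1 = 1, p2 = 3 ↦ 0  <
p1 = 2, p2 = 0 ↦ 3  ≥
p1 = 2, p2 = 1 ↦ 0  <
p1 = 2, p2 = 2 ↦ 0  <
p1 = 2, p2 = 3 ↦ 0  <
p1 = 3, p2 = 0 ↦ 3  ≥
p1 = 3, p2 = 1 ↦ 0  <
p1 = 3, p2 = 2 ↦ 0  <
p1 = 3, p2 = 3 ↦ 0  <
So 4 of the 16 assignments meet the threshold.

4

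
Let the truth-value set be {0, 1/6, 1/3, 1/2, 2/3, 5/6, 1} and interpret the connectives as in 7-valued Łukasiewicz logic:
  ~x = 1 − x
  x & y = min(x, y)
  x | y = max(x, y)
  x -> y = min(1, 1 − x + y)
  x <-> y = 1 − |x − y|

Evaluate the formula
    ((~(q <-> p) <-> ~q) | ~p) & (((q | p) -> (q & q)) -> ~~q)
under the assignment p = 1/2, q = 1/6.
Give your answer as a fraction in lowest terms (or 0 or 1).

q <-> p = 1/6 <-> 1/2 = 2/3
~(q <-> p) = ~2/3 = 1/3
~q = ~1/6 = 5/6
~(q <-> p) <-> ~q = 1/3 <-> 5/6 = 1/2
~p = ~1/2 = 1/2
(~(q <-> p) <-> ~q) | ~p = 1/2 | 1/2 = 1/2
q | p = 1/6 | 1/2 = 1/2
q & q = 1/6 & 1/6 = 1/6
(q | p) -> (q & q) = 1/2 -> 1/6 = 2/3
~q = ~1/6 = 5/6
~~q = ~5/6 = 1/6
((q | p) -> (q & q)) -> ~~q = 2/3 -> 1/6 = 1/2
((~(q <-> p) <-> ~q) | ~p) & (((q | p) -> (q & q)) -> ~~q) = 1/2 & 1/2 = 1/2

1/2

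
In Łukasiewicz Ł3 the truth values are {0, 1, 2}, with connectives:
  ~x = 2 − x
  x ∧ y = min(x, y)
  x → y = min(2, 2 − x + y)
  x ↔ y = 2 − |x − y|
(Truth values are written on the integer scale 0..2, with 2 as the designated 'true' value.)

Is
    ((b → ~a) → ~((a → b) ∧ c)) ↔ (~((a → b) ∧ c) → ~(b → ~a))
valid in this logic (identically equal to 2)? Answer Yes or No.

No

Counterexample: take a = 0, b = 0, c = 0.
~a = ~0 = 2
b → ~a = 0 → 2 = 2
a → b = 0 → 0 = 2
(a → b) ∧ c = 2 ∧ 0 = 0
~((a → b) ∧ c) = ~0 = 2
(b → ~a) → ~((a → b) ∧ c) = 2 → 2 = 2
a → b = 0 → 0 = 2
(a → b) ∧ c = 2 ∧ 0 = 0
~((a → b) ∧ c) = ~0 = 2
~a = ~0 = 2
b → ~a = 0 → 2 = 2
~(b → ~a) = ~2 = 0
~((a → b) ∧ c) → ~(b → ~a) = 2 → 0 = 0
((b → ~a) → ~((a → b) ∧ c)) ↔ (~((a → b) ∧ c) → ~(b → ~a)) = 2 ↔ 0 = 0
This gives 0 ≠ 2.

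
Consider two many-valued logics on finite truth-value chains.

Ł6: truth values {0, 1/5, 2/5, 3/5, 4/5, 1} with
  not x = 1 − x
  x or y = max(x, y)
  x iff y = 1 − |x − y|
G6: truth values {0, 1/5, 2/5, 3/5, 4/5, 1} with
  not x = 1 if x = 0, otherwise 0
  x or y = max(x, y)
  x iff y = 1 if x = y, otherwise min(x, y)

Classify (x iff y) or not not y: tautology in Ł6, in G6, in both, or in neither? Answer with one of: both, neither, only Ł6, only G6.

In Ł6: at x = 0, y = 1/5 the value is 4/5 — not a tautology.
In G6: at x = 1/5, y = 0 the value is 0 — not a tautology.

neither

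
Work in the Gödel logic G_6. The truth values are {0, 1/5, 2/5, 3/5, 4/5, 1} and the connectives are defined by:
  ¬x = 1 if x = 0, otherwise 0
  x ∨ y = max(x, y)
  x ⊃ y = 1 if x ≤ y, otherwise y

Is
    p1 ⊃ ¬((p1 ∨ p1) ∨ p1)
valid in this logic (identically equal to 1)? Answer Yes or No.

No

Counterexample: take p1 = 1/5.
p1 ∨ p1 = 1/5 ∨ 1/5 = 1/5
(p1 ∨ p1) ∨ p1 = 1/5 ∨ 1/5 = 1/5
¬((p1 ∨ p1) ∨ p1) = ¬1/5 = 0
p1 ⊃ ¬((p1 ∨ p1) ∨ p1) = 1/5 ⊃ 0 = 0
This gives 0 ≠ 1.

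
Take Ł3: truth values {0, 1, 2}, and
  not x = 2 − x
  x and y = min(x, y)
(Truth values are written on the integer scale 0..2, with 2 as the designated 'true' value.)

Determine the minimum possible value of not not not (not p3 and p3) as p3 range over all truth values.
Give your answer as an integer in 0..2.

Take p3 = 1:
not p3 = not 1 = 1
not p3 and p3 = 1 and 1 = 1
not (not p3 and p3) = not 1 = 1
not not (not p3 and p3) = not 1 = 1
not not not (not p3 and p3) = not 1 = 1
No assignment yields a value below 1, so this is the minimum.

1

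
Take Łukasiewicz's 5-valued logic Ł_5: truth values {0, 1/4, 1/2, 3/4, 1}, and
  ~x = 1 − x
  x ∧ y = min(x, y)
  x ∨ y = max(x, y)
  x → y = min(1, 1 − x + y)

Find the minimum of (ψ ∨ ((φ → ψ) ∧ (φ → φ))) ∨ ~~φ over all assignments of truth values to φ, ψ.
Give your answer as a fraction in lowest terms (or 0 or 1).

Take φ = 1/2, ψ = 0:
φ → ψ = 1/2 → 0 = 1/2
φ → φ = 1/2 → 1/2 = 1
(φ → ψ) ∧ (φ → φ) = 1/2 ∧ 1 = 1/2
ψ ∨ ((φ → ψ) ∧ (φ → φ)) = 0 ∨ 1/2 = 1/2
~φ = ~1/2 = 1/2
~~φ = ~1/2 = 1/2
(ψ ∨ ((φ → ψ) ∧ (φ → φ))) ∨ ~~φ = 1/2 ∨ 1/2 = 1/2
No assignment yields a value below 1/2, so this is the minimum.

1/2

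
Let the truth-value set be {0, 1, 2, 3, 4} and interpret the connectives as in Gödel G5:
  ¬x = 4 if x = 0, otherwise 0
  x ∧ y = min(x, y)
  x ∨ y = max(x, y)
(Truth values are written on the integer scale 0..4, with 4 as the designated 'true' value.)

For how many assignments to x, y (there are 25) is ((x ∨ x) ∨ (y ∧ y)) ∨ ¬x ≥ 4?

13

value 4: 13 assignments (counts)
value 3: 6 assignments
value 2: 4 assignments
value 1: 2 assignments
So 13 of the 25 assignments meet the threshold.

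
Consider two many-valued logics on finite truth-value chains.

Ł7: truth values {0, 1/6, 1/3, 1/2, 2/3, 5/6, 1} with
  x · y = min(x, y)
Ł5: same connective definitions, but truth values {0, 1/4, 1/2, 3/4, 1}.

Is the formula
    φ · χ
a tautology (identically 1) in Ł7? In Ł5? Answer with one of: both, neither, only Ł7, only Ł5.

In Ł7: at φ = 0, χ = 0 the value is 0 — not a tautology.
In Ł5: at φ = 0, χ = 0 the value is 0 — not a tautology.

neither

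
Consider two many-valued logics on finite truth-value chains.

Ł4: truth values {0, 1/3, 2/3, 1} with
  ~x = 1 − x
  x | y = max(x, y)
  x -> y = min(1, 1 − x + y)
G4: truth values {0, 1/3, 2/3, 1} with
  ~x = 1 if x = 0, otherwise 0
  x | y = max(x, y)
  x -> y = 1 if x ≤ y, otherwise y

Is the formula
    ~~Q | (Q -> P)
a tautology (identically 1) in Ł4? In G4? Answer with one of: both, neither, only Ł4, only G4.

In Ł4: at P = 0, Q = 1/3 the value is 2/3 — not a tautology.
In G4: every assignment gives 1 — tautology.

only G4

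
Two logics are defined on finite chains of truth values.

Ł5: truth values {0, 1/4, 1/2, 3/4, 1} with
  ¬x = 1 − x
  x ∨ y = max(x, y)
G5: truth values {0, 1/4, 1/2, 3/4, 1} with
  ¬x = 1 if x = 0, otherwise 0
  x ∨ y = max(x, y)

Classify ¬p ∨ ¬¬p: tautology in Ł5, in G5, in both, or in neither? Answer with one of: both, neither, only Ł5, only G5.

only G5

In Ł5: at p = 1/4 the value is 3/4 — not a tautology.
In G5: every assignment gives 1 — tautology.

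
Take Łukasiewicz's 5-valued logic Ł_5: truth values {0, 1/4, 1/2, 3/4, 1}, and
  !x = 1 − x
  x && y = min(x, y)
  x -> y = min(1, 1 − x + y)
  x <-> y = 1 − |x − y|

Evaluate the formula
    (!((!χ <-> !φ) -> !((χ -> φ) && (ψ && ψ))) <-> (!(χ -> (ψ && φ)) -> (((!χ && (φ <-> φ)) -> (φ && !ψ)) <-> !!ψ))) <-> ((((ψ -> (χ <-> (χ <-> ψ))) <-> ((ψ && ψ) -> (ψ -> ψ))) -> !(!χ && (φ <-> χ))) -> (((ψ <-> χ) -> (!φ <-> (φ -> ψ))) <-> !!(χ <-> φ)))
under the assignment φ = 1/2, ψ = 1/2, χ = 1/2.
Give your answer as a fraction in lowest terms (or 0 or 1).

1/2

!χ = !1/2 = 1/2
!φ = !1/2 = 1/2
!χ <-> !φ = 1/2 <-> 1/2 = 1
χ -> φ = 1/2 -> 1/2 = 1
ψ && ψ = 1/2 && 1/2 = 1/2
(χ -> φ) && (ψ && ψ) = 1 && 1/2 = 1/2
!((χ -> φ) && (ψ && ψ)) = !1/2 = 1/2
(!χ <-> !φ) -> !((χ -> φ) && (ψ && ψ)) = 1 -> 1/2 = 1/2
!((!χ <-> !φ) -> !((χ -> φ) && (ψ && ψ))) = !1/2 = 1/2
ψ && φ = 1/2 && 1/2 = 1/2
χ -> (ψ && φ) = 1/2 -> 1/2 = 1
!(χ -> (ψ && φ)) = !1 = 0
!χ = !1/2 = 1/2
φ <-> φ = 1/2 <-> 1/2 = 1
!χ && (φ <-> φ) = 1/2 && 1 = 1/2
!ψ = !1/2 = 1/2
φ && !ψ = 1/2 && 1/2 = 1/2
(!χ && (φ <-> φ)) -> (φ && !ψ) = 1/2 -> 1/2 = 1
!ψ = !1/2 = 1/2
!!ψ = !1/2 = 1/2
((!χ && (φ <-> φ)) -> (φ && !ψ)) <-> !!ψ = 1 <-> 1/2 = 1/2
!(χ -> (ψ && φ)) -> (((!χ && (φ <-> φ)) -> (φ && !ψ)) <-> !!ψ) = 0 -> 1/2 = 1
!((!χ <-> !φ) -> !((χ -> φ) && (ψ && ψ))) <-> (!(χ -> (ψ && φ)) -> (((!χ && (φ <-> φ)) -> (φ && !ψ)) <-> !!ψ)) = 1/2 <-> 1 = 1/2
χ <-> ψ = 1/2 <-> 1/2 = 1
χ <-> (χ <-> ψ) = 1/2 <-> 1 = 1/2
ψ -> (χ <-> (χ <-> ψ)) = 1/2 -> 1/2 = 1
ψ && ψ = 1/2 && 1/2 = 1/2
ψ -> ψ = 1/2 -> 1/2 = 1
(ψ && ψ) -> (ψ -> ψ) = 1/2 -> 1 = 1
(ψ -> (χ <-> (χ <-> ψ))) <-> ((ψ && ψ) -> (ψ -> ψ)) = 1 <-> 1 = 1
!χ = !1/2 = 1/2
φ <-> χ = 1/2 <-> 1/2 = 1
!χ && (φ <-> χ) = 1/2 && 1 = 1/2
!(!χ && (φ <-> χ)) = !1/2 = 1/2
((ψ -> (χ <-> (χ <-> ψ))) <-> ((ψ && ψ) -> (ψ -> ψ))) -> !(!χ && (φ <-> χ)) = 1 -> 1/2 = 1/2
ψ <-> χ = 1/2 <-> 1/2 = 1
!φ = !1/2 = 1/2
φ -> ψ = 1/2 -> 1/2 = 1
!φ <-> (φ -> ψ) = 1/2 <-> 1 = 1/2
(ψ <-> χ) -> (!φ <-> (φ -> ψ)) = 1 -> 1/2 = 1/2
χ <-> φ = 1/2 <-> 1/2 = 1
!(χ <-> φ) = !1 = 0
!!(χ <-> φ) = !0 = 1
((ψ <-> χ) -> (!φ <-> (φ -> ψ))) <-> !!(χ <-> φ) = 1/2 <-> 1 = 1/2
(((ψ -> (χ <-> (χ <-> ψ))) <-> ((ψ && ψ) -> (ψ -> ψ))) -> !(!χ && (φ <-> χ))) -> (((ψ <-> χ) -> (!φ <-> (φ -> ψ))) <-> !!(χ <-> φ)) = 1/2 -> 1/2 = 1
(!((!χ <-> !φ) -> !((χ -> φ) && (ψ && ψ))) <-> (!(χ -> (ψ && φ)) -> (((!χ && (φ <-> φ)) -> (φ && !ψ)) <-> !!ψ))) <-> ((((ψ -> (χ <-> (χ <-> ψ))) <-> ((ψ && ψ) -> (ψ -> ψ))) -> !(!χ && (φ <-> χ))) -> (((ψ <-> χ) -> (!φ <-> (φ -> ψ))) <-> !!(χ <-> φ))) = 1/2 <-> 1 = 1/2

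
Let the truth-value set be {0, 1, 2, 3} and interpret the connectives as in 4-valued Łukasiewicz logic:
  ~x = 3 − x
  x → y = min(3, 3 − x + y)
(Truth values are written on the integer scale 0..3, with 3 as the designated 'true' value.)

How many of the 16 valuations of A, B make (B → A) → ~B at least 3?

A = 0, B = 0 ↦ 3  ≥
A = 0, B = 1 ↦ 3  ≥
A = 0, B = 2 ↦ 3  ≥
A = 0, B = 3 ↦ 3  ≥
A = 1, B = 0 ↦ 3  ≥
A = 1, B = 1 ↦ 2  <
A = 1, B = 2 ↦ 2  <
A = 1, B = 3 ↦ 2  <
A = 2, B = 0 ↦ 3  ≥
A = 2, B = 1 ↦ 2  <
A = 2, B = 2 ↦ 1  <
A = 2, B = 3 ↦ 1  <
A = 3, B = 0 ↦ 3  ≥
A = 3, B = 1 ↦ 2  <
A = 3, B = 2 ↦ 1  <
A = 3, B = 3 ↦ 0  <
So 7 of the 16 assignments meet the threshold.

7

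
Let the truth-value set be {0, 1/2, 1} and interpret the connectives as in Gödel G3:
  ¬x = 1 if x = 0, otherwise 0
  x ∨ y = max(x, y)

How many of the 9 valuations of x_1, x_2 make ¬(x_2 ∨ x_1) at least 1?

1

x_1 = 0, x_2 = 0 ↦ 1  ≥
x_1 = 0, x_2 = 1/2 ↦ 0  <
x_1 = 0, x_2 = 1 ↦ 0  <
x_1 = 1/2, x_2 = 0 ↦ 0  <
x_1 = 1/2, x_2 = 1/2 ↦ 0  <
x_1 = 1/2, x_2 = 1 ↦ 0  <
x_1 = 1, x_2 = 0 ↦ 0  <
x_1 = 1, x_2 = 1/2 ↦ 0  <
x_1 = 1, x_2 = 1 ↦ 0  <
So 1 of the 9 assignments meets the threshold.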